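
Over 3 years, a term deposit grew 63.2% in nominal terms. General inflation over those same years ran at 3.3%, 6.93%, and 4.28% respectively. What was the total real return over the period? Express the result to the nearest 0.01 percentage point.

Cumulative inflation factor: 1.033 × 1.0693 × 1.0428 ≈ 1.15186.
Nominal growth factor: 1.63200. Real growth factor = 1.63200 / 1.15186 ≈ 1.41683.
Total real return ≈ 41.6835%.

41.68%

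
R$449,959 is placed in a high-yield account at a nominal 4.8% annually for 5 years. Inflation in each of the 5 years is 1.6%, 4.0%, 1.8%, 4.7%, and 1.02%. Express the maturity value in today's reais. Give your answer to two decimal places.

Nominal value at maturity: R$449,959 × (1 + 4.8%)^5 ≈ R$568,825.89.
Price-level factor over 5 years: 1.016 × 1.040 × 1.018 × 1.047 × 1.0102 ≈ 1.1377029157.
Dividing the nominal maturity value by the price-level factor gives the value in today's money.

R$499,977.53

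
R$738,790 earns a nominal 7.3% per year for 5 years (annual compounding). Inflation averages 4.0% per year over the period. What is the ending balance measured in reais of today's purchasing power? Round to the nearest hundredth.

R$863,680.12

Nominal value at maturity: R$738,790 × (1 + 7.3%)^5 ≈ R$1,050,798.92.
Price-level factor over 5 years: (1 + 4.0%)^5 = 1.2166529024.
The maturity value deflated by that factor is the answer in today's purchasing power.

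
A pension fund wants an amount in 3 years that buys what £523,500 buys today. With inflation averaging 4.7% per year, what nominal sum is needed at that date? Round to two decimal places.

£600,837.09

Cumulative price-level factor: (1+4.7%)^3 = 1.147730823.
The nominal amount required is £523,500 scaled up by that factor.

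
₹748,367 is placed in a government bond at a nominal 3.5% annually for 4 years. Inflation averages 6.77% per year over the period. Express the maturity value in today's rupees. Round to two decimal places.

₹660,813.73

Nominal value at maturity: ₹748,367 × (1 + 3.5%)^4 ≈ ₹858,768.35.
Price-level factor over 4 years: (1 + 6.77%)^4 ≈ 1.2995619015.
Dividing the nominal maturity value by the price-level factor gives the value in today's money.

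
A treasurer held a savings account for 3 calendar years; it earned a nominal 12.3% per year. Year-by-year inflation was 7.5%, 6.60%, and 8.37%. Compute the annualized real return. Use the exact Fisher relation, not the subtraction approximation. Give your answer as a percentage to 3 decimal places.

4.477%

Cumulative inflation factor: 1.075 × 1.0660 × 1.0837 ≈ 1.24187.
Nominal growth factor: 1.41625. Real growth factor = 1.41625 / 1.24187 ≈ 1.14042.
Annualized: 1.14042^(1/3) − 1 ≈ 0.04477.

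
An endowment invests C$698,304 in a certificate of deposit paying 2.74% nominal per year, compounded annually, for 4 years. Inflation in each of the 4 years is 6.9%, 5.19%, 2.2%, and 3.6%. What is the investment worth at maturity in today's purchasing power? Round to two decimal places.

Nominal value at maturity: C$698,304 × (1 + 2.74%)^4 ≈ C$778,041.52.
Price-level factor over 4 years: 1.069 × 1.0519 × 1.022 × 1.036 ≈ 1.1905915928.
The maturity value deflated by that factor is the answer in today's purchasing power.

C$653,491.53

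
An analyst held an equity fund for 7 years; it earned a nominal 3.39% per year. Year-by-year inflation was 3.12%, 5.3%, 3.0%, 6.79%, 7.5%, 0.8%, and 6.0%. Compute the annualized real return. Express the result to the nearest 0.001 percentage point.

-1.176%

Cumulative inflation factor: 1.0312 × 1.053 × 1.030 × 1.0679 × 1.075 × 1.008 × 1.060 ≈ 1.37187.
Nominal growth factor: 1.26284. Real growth factor = 1.26284 / 1.37187 ≈ 0.92053.
Annualized: 0.92053^(1/7) − 1 ≈ -0.01176.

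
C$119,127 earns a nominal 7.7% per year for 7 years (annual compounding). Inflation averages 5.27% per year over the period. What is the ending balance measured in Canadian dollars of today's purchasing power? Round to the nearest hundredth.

C$139,761.57

Nominal value at maturity: C$119,127 × (1 + 7.7%)^7 ≈ C$200,225.84.
Price-level factor over 7 years: (1 + 5.27%)^7 ≈ 1.4326244557.
The maturity value deflated by that factor is the answer in today's purchasing power.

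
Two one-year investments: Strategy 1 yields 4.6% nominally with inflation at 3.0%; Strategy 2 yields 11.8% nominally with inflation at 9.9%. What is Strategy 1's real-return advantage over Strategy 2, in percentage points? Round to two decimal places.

-0.18

Strategy 1 real return: 1.046/1.030 − 1 = 1.553%.
Strategy 2 real return: 1.118/1.099 − 1 = 1.729%.
Difference: 1.553 − 1.729 = -0.176 pp.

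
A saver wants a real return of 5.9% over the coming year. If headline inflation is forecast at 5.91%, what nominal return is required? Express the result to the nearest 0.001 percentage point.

By the Fisher equation, 1 + r_nom = (1 + 5.9%)(1 + 5.91%) = 1.059 × 1.0591 = 1.1215869.
So r_nom = 12.15869%.

12.159%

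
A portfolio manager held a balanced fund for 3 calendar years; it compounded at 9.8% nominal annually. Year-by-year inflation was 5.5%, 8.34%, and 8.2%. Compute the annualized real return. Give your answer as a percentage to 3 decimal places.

2.293%

Cumulative inflation factor: 1.055 × 1.0834 × 1.082 ≈ 1.23671.
Nominal growth factor: 1.32375. Real growth factor = 1.32375 / 1.23671 ≈ 1.07038.
Annualized: 1.07038^(1/3) − 1 ≈ 0.02293.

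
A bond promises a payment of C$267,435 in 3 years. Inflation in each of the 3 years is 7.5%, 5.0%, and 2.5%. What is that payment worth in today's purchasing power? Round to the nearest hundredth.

Price-level factor over 3 years: 1.075 × 1.050 × 1.025 = 1.15696875.
Purchasing power today: C$267,435 divided by that factor.

C$231,151.45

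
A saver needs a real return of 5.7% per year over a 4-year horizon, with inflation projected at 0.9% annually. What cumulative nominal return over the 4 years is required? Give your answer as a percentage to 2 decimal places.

29.38%

Required annual nominal rate: (1+5.7%)(1+0.9%) − 1 = 6.6513%.
Cumulative over 4 years: (1 + 0.066513)^4 − 1 ≈ 0.29379.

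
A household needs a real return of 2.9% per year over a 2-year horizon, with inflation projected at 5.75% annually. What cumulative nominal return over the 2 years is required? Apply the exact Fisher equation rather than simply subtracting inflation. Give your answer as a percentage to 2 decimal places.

Required annual nominal rate: (1+2.9%)(1+5.75%) − 1 = 8.81675%.
Cumulative over 2 years: (1 + 0.0881675)^2 − 1 ≈ 0.18411.

18.41%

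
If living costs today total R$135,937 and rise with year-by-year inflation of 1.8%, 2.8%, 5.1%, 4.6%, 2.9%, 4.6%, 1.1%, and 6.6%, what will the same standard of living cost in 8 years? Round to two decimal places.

R$181,413.00

Cumulative price-level factor: 1.018 × 1.028 × 1.051 × 1.046 × 1.029 × 1.046 × 1.011 × 1.066 ≈ 1.3345372879.
The nominal amount required is R$135,937 scaled up by that factor.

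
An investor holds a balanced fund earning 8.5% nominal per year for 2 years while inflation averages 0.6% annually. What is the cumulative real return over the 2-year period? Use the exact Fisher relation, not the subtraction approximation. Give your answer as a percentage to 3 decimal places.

16.322%

The annual real rate is (1+8.5%)/(1+0.6%) − 1 = 7.8529%.
Compounded over 2 years: (1 + 0.078529)^2 − 1 ≈ 0.16322.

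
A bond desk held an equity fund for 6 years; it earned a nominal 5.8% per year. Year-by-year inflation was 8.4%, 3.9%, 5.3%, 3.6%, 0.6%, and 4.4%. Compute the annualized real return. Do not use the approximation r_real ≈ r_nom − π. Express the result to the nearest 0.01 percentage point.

Cumulative inflation factor: 1.084 × 1.039 × 1.053 × 1.036 × 1.006 × 1.044 ≈ 1.29042.
Nominal growth factor: 1.40254. Real growth factor = 1.40254 / 1.29042 ≈ 1.08688.
Annualized: 1.08688^(1/6) − 1 ≈ 0.01398.

1.40%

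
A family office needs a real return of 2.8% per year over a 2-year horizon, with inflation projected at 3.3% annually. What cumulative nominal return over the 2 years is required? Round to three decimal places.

Required annual nominal rate: (1+2.8%)(1+3.3%) − 1 = 6.1924%.
Cumulative over 2 years: (1 + 0.061924)^2 − 1 ≈ 0.12768.

12.768%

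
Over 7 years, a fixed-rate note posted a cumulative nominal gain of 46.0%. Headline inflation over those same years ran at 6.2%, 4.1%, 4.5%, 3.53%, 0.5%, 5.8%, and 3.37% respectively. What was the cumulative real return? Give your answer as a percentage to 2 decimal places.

Cumulative inflation factor: 1.062 × 1.041 × 1.045 × 1.0353 × 1.005 × 1.058 × 1.0337 ≈ 1.31463.
Nominal growth factor: 1.46000. Real growth factor = 1.46000 / 1.31463 ≈ 1.11058.
Total real return ≈ 11.0577%.

11.06%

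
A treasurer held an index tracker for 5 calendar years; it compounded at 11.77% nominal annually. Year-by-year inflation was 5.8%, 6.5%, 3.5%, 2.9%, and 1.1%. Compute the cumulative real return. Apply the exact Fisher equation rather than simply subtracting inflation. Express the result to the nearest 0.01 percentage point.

Cumulative inflation factor: 1.058 × 1.065 × 1.035 × 1.029 × 1.011 ≈ 1.21323.
Nominal growth factor: 1.74432. Real growth factor = 1.74432 / 1.21323 ≈ 1.43775.
Total real return ≈ 43.7752%.

43.78%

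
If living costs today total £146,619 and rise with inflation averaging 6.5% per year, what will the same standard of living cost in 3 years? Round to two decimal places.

Cumulative price-level factor: (1+6.5%)^3 = 1.207949625.
Multiplying £146,619 by the price-level factor gives the future nominal sum.

£177,108.37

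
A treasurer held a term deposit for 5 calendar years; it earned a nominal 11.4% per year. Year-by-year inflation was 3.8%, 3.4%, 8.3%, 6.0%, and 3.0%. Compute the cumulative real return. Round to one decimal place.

35.2%

Cumulative inflation factor: 1.038 × 1.034 × 1.083 × 1.060 × 1.030 ≈ 1.26908.
Nominal growth factor: 1.71564. Real growth factor = 1.71564 / 1.26908 ≈ 1.35187.
Total real return ≈ 35.1875%.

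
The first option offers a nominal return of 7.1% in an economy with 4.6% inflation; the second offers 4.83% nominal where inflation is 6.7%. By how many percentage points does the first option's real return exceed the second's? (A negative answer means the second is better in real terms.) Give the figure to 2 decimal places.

4.14

The first option real return: 1.071/1.046 − 1 = 2.390%.
The second real return: 1.0483/1.067 − 1 = -1.753%.
Difference: 2.390 − (-1.753) = 4.143 pp.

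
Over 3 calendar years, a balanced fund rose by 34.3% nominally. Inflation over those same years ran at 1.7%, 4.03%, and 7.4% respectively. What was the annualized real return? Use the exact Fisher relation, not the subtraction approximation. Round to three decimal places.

5.730%

Cumulative inflation factor: 1.017 × 1.0403 × 1.074 ≈ 1.13628.
Nominal growth factor: 1.34300. Real growth factor = 1.34300 / 1.13628 ≈ 1.18193.
Annualized: 1.18193^(1/3) − 1 ≈ 0.05730.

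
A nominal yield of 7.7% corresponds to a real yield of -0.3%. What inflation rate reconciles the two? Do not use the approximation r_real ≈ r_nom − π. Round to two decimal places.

8.02%

From (1+r_nom) = (1+r_real)(1+π), we get 1+π = (1 + 7.7%)/(1 − 0.3%) = 1.077/0.997 ≈ 1.08024.
So π ≈ 8.0241%.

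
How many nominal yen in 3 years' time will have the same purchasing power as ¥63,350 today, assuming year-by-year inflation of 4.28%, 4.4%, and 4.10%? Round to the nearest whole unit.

¥71,796

Cumulative price-level factor: 1.0428 × 1.044 × 1.0410 = 1.1333192112.
The nominal amount required is ¥63,350 scaled up by that factor.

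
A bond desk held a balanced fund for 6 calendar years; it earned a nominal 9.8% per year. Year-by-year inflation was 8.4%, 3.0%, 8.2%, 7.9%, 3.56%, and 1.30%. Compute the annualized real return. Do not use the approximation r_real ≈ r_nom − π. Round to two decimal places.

4.22%

Cumulative inflation factor: 1.084 × 1.030 × 1.082 × 1.079 × 1.0356 × 1.0130 ≈ 1.36747.
Nominal growth factor: 1.75232. Real growth factor = 1.75232 / 1.36747 ≈ 1.28144.
Annualized: 1.28144^(1/6) − 1 ≈ 0.04220.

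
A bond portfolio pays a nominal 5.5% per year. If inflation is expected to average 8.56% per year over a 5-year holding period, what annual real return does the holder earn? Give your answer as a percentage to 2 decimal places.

With constant rates the annual real return is the same each year: (1+5.5%)/(1+8.56%) − 1 = -0.02819.

-2.82%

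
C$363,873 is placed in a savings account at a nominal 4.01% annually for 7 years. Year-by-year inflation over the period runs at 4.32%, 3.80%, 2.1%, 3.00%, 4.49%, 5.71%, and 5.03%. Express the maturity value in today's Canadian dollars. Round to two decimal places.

Nominal value at maturity: C$363,873 × (1 + 4.01%)^7 ≈ C$479,154.43.
Price-level factor over 7 years: 1.0432 × 1.0380 × 1.021 × 1.0300 × 1.0449 × 1.0571 × 1.0503 ≈ 1.3210889688.
Dividing the nominal maturity value by the price-level factor gives the value in today's money.

C$362,696.56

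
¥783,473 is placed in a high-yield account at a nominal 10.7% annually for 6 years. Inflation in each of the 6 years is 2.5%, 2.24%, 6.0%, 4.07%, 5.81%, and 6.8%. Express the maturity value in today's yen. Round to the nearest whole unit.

¥1,103,661

Nominal value at maturity: ¥783,473 × (1 + 10.7%)^6 ≈ ¥1,441,816.
Price-level factor over 6 years: 1.025 × 1.0224 × 1.060 × 1.0407 × 1.0581 × 1.068 ≈ 1.3063937473.
Dividing the nominal maturity value by the price-level factor gives the value in today's money.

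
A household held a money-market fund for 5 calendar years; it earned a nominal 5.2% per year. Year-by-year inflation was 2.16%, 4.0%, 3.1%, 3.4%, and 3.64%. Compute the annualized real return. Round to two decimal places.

1.88%

Cumulative inflation factor: 1.0216 × 1.040 × 1.031 × 1.034 × 1.0364 ≈ 1.17387.
Nominal growth factor: 1.28848. Real growth factor = 1.28848 / 1.17387 ≈ 1.09763.
Annualized: 1.09763^(1/5) − 1 ≈ 0.01881.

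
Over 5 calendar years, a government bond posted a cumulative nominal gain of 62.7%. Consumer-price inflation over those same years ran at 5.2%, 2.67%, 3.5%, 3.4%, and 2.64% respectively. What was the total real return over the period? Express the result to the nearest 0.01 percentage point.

Cumulative inflation factor: 1.052 × 1.0267 × 1.035 × 1.034 × 1.0264 ≈ 1.18642.
Nominal growth factor: 1.62700. Real growth factor = 1.62700 / 1.18642 ≈ 1.37136.
Total real return ≈ 37.1358%.

37.14%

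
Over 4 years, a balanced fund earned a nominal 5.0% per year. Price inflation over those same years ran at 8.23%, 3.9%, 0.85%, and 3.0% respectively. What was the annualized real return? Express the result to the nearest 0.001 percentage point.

Cumulative inflation factor: 1.0823 × 1.039 × 1.0085 × 1.030 ≈ 1.16809.
Nominal growth factor: 1.21551. Real growth factor = 1.21551 / 1.16809 ≈ 1.04059.
Annualized: 1.04059^(1/4) − 1 ≈ 0.01000.

1.000%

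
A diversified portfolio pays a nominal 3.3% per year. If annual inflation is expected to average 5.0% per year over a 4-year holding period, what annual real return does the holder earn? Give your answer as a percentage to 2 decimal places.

-1.62%

With constant rates the annual real return is the same each year: (1+3.3%)/(1+5.0%) − 1 = -0.01619.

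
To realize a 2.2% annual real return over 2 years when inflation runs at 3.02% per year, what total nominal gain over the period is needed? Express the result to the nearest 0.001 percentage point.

Required annual nominal rate: (1+2.2%)(1+3.02%) − 1 = 5.28644%.
Cumulative over 2 years: (1 + 0.0528644)^2 − 1 ≈ 0.10852.

10.852%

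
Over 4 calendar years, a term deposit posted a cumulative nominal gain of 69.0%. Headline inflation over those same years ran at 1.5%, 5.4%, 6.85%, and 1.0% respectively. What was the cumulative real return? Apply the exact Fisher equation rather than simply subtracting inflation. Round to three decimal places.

Cumulative inflation factor: 1.015 × 1.054 × 1.0685 × 1.010 ≈ 1.15452.
Nominal growth factor: 1.69000. Real growth factor = 1.69000 / 1.15452 ≈ 1.46381.
Total real return ≈ 46.3808%.

46.381%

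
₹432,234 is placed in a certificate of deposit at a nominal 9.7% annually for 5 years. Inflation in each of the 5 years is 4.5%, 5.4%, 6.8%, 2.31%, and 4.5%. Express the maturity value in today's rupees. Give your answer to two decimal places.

₹545,996.09

Nominal value at maturity: ₹432,234 × (1 + 9.7%)^5 ≈ ₹686,676.31.
Price-level factor over 5 years: 1.045 × 1.054 × 1.068 × 1.0231 × 1.045 ≈ 1.2576579172.
Dividing the nominal maturity value by the price-level factor gives the value in today's money.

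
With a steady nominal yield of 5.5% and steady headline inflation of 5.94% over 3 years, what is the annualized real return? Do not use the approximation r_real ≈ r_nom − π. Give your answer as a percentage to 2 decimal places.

With constant rates the annual real return is the same each year: (1+5.5%)/(1+5.94%) − 1 = -0.00415.

-0.42%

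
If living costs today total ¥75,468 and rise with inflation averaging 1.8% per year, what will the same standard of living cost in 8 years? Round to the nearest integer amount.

Cumulative price-level factor: (1+1.8%)^8 ≈ 1.1534060471.
Multiplying ¥75,468 by the price-level factor gives the future nominal sum.

¥87,045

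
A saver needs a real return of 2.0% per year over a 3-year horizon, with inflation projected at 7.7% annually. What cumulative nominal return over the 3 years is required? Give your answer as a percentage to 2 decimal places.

32.57%

Required annual nominal rate: (1+2.0%)(1+7.7%) − 1 = 9.854%.
Cumulative over 3 years: (1 + 0.09854)^3 − 1 ≈ 0.32571.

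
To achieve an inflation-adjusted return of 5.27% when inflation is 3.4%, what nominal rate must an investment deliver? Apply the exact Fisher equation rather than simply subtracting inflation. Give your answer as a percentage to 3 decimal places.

8.849%

By the Fisher equation, 1 + r_nom = (1 + 5.27%)(1 + 3.4%) = 1.0527 × 1.034 = 1.0884918.
So r_nom = 8.84918%.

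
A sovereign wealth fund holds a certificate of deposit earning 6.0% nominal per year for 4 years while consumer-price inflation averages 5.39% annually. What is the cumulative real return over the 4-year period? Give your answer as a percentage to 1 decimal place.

The annual real rate is (1+6.0%)/(1+5.39%) − 1 = 0.5788%.
Compounded over 4 years: (1 + 0.005788)^4 − 1 ≈ 0.02335.

2.3%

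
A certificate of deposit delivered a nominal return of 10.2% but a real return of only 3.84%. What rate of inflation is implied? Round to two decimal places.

6.12%

From (1+r_nom) = (1+r_real)(1+π), we get 1+π = (1 + 10.2%)/(1 + 3.84%) = 1.102/1.0384 ≈ 1.06125.
So π ≈ 6.1248%.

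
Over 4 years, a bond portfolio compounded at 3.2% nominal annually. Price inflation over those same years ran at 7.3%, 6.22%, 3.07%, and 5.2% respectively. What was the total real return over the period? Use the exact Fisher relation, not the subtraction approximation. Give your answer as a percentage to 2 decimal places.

-8.22%

Cumulative inflation factor: 1.073 × 1.0622 × 1.0307 × 1.052 ≈ 1.23582.
Nominal growth factor: 1.13428. Real growth factor = 1.13428 / 1.23582 ≈ 0.91784.
Total real return ≈ -8.2165%.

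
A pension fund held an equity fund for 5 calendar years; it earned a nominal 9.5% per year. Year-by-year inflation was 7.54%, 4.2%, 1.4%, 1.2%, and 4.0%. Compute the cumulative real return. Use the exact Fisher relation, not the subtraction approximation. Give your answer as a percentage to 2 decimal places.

31.64%

Cumulative inflation factor: 1.0754 × 1.042 × 1.014 × 1.012 × 1.040 ≈ 1.19589.
Nominal growth factor: 1.57424. Real growth factor = 1.57424 / 1.19589 ≈ 1.31638.
Total real return ≈ 31.6379%.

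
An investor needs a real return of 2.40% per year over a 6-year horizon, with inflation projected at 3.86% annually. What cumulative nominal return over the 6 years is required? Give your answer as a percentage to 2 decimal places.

44.71%

Required annual nominal rate: (1+2.40%)(1+3.86%) − 1 = 6.35264%.
Cumulative over 6 years: (1 + 0.0635264)^6 − 1 ≈ 0.44707.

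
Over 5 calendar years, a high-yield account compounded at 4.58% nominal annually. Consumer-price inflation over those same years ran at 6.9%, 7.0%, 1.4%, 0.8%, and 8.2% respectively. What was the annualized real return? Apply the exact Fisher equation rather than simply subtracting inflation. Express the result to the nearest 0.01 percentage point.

-0.22%

Cumulative inflation factor: 1.069 × 1.070 × 1.014 × 1.008 × 1.082 ≈ 1.26499.
Nominal growth factor: 1.25096. Real growth factor = 1.25096 / 1.26499 ≈ 0.98891.
Annualized: 0.98891^(1/5) − 1 ≈ -0.00223.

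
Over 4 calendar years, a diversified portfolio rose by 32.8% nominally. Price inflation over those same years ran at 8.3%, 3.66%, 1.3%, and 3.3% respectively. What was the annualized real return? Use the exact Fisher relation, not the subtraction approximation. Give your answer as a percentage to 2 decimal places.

Cumulative inflation factor: 1.083 × 1.0366 × 1.013 × 1.033 ≈ 1.17476.
Nominal growth factor: 1.32800. Real growth factor = 1.32800 / 1.17476 ≈ 1.13044.
Annualized: 1.13044^(1/4) − 1 ≈ 0.03113.

3.11%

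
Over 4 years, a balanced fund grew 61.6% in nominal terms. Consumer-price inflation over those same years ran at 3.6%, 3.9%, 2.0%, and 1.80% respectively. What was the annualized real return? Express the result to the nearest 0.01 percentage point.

Cumulative inflation factor: 1.036 × 1.039 × 1.020 × 1.0180 ≈ 1.11769.
Nominal growth factor: 1.61600. Real growth factor = 1.61600 / 1.11769 ≈ 1.44583.
Annualized: 1.44583^(1/4) − 1 ≈ 0.09655.

9.66%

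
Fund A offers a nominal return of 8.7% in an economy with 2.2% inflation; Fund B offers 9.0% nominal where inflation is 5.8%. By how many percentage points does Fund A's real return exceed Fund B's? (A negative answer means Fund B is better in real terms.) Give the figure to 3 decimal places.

3.336

Fund A real return: 1.087/1.022 − 1 = 6.3601%.
Fund B real return: 1.090/1.058 − 1 = 3.0246%.
Difference: 6.3601 − 3.0246 = 3.3355 pp.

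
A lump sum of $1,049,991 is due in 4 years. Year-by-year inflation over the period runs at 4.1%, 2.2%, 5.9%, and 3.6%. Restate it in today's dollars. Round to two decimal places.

Price-level factor over 4 years: 1.041 × 1.022 × 1.059 × 1.036 ≈ 1.1672324178.
Purchasing power today: $1,049,991 divided by that factor.

$899,556.06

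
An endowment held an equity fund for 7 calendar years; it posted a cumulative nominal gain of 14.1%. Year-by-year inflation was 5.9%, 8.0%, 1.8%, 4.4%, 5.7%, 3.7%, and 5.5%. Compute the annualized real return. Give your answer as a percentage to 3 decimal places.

Cumulative inflation factor: 1.059 × 1.080 × 1.018 × 1.044 × 1.057 × 1.037 × 1.055 ≈ 1.40564.
Nominal growth factor: 1.14100. Real growth factor = 1.14100 / 1.40564 ≈ 0.81173.
Annualized: 0.81173^(1/7) − 1 ≈ -0.02936.

-2.936%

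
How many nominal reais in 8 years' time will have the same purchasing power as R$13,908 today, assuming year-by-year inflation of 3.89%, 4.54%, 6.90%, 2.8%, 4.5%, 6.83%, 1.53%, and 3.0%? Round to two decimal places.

R$19,379.07

Cumulative price-level factor: 1.0389 × 1.0454 × 1.0690 × 1.028 × 1.045 × 1.0683 × 1.0153 × 1.030 ≈ 1.3933755695.
Multiplying R$13,908 by the price-level factor gives the future nominal sum.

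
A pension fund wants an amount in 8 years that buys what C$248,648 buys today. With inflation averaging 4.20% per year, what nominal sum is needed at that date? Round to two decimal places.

C$345,562.59

Cumulative price-level factor: (1+4.20%)^8 ≈ 1.3897662210.
The nominal amount required is C$248,648 scaled up by that factor.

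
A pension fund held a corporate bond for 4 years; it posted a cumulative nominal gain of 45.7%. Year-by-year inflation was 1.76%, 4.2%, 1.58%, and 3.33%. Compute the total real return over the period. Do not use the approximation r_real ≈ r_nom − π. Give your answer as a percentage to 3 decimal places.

Cumulative inflation factor: 1.0176 × 1.042 × 1.0158 × 1.0333 ≈ 1.11296.
Nominal growth factor: 1.45700. Real growth factor = 1.45700 / 1.11296 ≈ 1.30912.
Total real return ≈ 30.9122%.

30.912%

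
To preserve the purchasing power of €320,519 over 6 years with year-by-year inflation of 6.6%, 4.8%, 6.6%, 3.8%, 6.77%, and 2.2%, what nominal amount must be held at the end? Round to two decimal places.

€432,341.54

Cumulative price-level factor: 1.066 × 1.048 × 1.066 × 1.038 × 1.0677 × 1.022 ≈ 1.3488795921.
The nominal amount required is €320,519 scaled up by that factor.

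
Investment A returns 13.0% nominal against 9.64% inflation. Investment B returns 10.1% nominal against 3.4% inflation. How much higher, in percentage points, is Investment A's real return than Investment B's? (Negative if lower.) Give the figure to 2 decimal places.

Investment A real return: 1.130/1.0964 − 1 = 3.065%.
Investment B real return: 1.101/1.034 − 1 = 6.480%.
Difference: 3.065 − 6.480 = -3.415 pp.

-3.42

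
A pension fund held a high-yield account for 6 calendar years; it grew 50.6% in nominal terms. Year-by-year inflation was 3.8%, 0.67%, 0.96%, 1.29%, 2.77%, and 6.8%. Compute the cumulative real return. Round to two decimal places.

Cumulative inflation factor: 1.038 × 1.0067 × 1.0096 × 1.0129 × 1.0277 × 1.068 ≈ 1.17287.
Nominal growth factor: 1.50600. Real growth factor = 1.50600 / 1.17287 ≈ 1.28403.
Total real return ≈ 28.4027%.

28.40%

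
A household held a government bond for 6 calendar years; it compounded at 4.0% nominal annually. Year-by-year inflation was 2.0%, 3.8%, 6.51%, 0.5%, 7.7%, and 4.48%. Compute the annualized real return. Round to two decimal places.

Cumulative inflation factor: 1.020 × 1.038 × 1.0651 × 1.005 × 1.077 × 1.0448 ≈ 1.27527.
Nominal growth factor: 1.26532. Real growth factor = 1.26532 / 1.27527 ≈ 0.99220.
Annualized: 0.99220^(1/6) − 1 ≈ -0.00131.

-0.13%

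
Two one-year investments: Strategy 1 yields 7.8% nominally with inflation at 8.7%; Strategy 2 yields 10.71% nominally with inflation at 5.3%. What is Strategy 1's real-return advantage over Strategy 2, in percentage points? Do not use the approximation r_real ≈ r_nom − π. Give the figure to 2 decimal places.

-5.97

Strategy 1 real return: 1.078/1.087 − 1 = -0.828%.
Strategy 2 real return: 1.1071/1.053 − 1 = 5.138%.
Difference: -0.828 − 5.138 = -5.966 pp.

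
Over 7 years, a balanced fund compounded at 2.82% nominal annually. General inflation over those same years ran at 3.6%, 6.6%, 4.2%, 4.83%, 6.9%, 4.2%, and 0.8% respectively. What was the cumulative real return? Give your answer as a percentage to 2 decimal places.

-10.31%

Cumulative inflation factor: 1.036 × 1.066 × 1.042 × 1.0483 × 1.069 × 1.042 × 1.008 ≈ 1.35449.
Nominal growth factor: 1.21491. Real growth factor = 1.21491 / 1.35449 ≈ 0.89695.
Total real return ≈ -10.3053%.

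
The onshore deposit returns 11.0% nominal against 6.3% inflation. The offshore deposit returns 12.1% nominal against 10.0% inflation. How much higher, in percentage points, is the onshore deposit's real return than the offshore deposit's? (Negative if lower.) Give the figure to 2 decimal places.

The onshore deposit real return: 1.110/1.063 − 1 = 4.421%.
The offshore deposit real return: 1.121/1.100 − 1 = 1.909%.
Difference: 4.421 − 1.909 = 2.512 pp.

2.51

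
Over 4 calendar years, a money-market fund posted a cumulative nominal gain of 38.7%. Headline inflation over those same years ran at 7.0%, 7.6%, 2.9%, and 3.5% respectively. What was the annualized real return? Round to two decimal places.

Cumulative inflation factor: 1.070 × 1.076 × 1.029 × 1.035 ≈ 1.22617.
Nominal growth factor: 1.38700. Real growth factor = 1.38700 / 1.22617 ≈ 1.13116.
Annualized: 1.13116^(1/4) − 1 ≈ 0.03129.

3.13%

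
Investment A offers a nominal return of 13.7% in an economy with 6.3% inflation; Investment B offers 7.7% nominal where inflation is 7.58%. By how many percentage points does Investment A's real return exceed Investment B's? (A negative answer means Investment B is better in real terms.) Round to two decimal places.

Investment A real return: 1.137/1.063 − 1 = 6.961%.
Investment B real return: 1.077/1.0758 − 1 = 0.112%.
Difference: 6.961 − 0.112 = 6.849 pp.

6.85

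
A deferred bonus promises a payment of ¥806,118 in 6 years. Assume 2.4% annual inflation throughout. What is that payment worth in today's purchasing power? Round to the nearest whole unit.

¥699,196

Price-level factor over 6 years: (1 + 2.4%)^6 ≈ 1.1529215046.
Purchasing power today: ¥806,118 divided by that factor.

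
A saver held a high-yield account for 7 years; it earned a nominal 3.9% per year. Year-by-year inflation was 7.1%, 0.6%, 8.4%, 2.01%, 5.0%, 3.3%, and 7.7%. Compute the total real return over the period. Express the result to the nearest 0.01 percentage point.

Cumulative inflation factor: 1.071 × 1.006 × 1.084 × 1.0201 × 1.050 × 1.033 × 1.077 ≈ 1.39176.
Nominal growth factor: 1.30710. Real growth factor = 1.30710 / 1.39176 ≈ 0.93917.
Total real return ≈ -6.0830%.

-6.08%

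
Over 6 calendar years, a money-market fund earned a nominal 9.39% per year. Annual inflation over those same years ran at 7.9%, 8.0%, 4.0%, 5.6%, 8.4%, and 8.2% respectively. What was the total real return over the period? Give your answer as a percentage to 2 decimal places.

14.15%

Cumulative inflation factor: 1.079 × 1.080 × 1.040 × 1.056 × 1.084 × 1.082 ≈ 1.50106.
Nominal growth factor: 1.71343. Real growth factor = 1.71343 / 1.50106 ≈ 1.14148.
Total real return ≈ 14.1476%.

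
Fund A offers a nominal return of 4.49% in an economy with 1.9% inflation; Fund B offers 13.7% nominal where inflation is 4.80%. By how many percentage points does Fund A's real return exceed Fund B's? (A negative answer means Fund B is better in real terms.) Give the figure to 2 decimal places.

Fund A real return: 1.0449/1.019 − 1 = 2.542%.
Fund B real return: 1.137/1.0480 − 1 = 8.492%.
Difference: 2.542 − 8.492 = -5.950 pp.

-5.95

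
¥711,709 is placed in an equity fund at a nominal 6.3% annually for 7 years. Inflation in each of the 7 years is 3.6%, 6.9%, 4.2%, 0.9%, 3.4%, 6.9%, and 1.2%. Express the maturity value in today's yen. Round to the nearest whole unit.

Nominal value at maturity: ¥711,709 × (1 + 6.3%)^7 ≈ ¥1,091,529.
Price-level factor over 7 years: 1.036 × 1.069 × 1.042 × 1.009 × 1.034 × 1.069 × 1.012 ≈ 1.3024921133.
The maturity value deflated by that factor is the answer in today's purchasing power.

¥838,031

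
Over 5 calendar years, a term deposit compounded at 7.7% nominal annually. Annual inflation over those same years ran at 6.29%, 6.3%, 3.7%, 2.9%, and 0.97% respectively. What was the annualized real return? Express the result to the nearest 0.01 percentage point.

Cumulative inflation factor: 1.0629 × 1.063 × 1.037 × 1.029 × 1.0097 ≈ 1.21734.
Nominal growth factor: 1.44903. Real growth factor = 1.44903 / 1.21734 ≈ 1.19033.
Annualized: 1.19033^(1/5) − 1 ≈ 0.03546.

3.55%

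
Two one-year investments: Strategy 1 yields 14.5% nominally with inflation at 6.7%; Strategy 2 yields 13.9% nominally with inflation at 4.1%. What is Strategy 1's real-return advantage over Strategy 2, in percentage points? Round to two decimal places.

Strategy 1 real return: 1.145/1.067 − 1 = 7.310%.
Strategy 2 real return: 1.139/1.041 − 1 = 9.414%.
Difference: 7.310 − 9.414 = -2.104 pp.

-2.10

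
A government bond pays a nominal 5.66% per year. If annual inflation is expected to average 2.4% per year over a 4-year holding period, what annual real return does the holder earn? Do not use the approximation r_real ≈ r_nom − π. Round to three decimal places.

With constant rates the annual real return is the same each year: (1+5.66%)/(1+2.4%) − 1 = 0.03184.

3.184%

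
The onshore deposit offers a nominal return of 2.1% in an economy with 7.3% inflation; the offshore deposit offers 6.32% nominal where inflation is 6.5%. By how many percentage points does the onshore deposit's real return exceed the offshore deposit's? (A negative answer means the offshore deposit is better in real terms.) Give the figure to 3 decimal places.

-4.677

The onshore deposit real return: 1.021/1.073 − 1 = -4.8462%.
The offshore deposit real return: 1.0632/1.065 − 1 = -0.1690%.
Difference: -4.8462 − (-0.1690) = -4.6772 pp.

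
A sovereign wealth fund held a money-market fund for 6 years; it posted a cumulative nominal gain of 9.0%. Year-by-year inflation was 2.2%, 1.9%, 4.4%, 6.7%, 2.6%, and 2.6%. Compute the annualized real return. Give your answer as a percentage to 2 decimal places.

Cumulative inflation factor: 1.022 × 1.019 × 1.044 × 1.067 × 1.026 × 1.026 ≈ 1.22119.
Nominal growth factor: 1.09000. Real growth factor = 1.09000 / 1.22119 ≈ 0.89257.
Annualized: 0.89257^(1/6) − 1 ≈ -0.01876.

-1.88%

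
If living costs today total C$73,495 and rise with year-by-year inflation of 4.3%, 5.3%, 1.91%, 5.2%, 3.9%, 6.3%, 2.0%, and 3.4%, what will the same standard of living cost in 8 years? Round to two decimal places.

Cumulative price-level factor: 1.043 × 1.053 × 1.0191 × 1.052 × 1.039 × 1.063 × 1.020 × 1.034 ≈ 1.3715597875.
Multiplying C$73,495 by the price-level factor gives the future nominal sum.

C$100,802.79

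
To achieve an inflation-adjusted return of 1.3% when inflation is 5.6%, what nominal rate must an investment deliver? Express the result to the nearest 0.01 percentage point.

6.97%

By the Fisher equation, 1 + r_nom = (1 + 1.3%)(1 + 5.6%) = 1.013 × 1.056 = 1.069728.
So r_nom = 6.9728%.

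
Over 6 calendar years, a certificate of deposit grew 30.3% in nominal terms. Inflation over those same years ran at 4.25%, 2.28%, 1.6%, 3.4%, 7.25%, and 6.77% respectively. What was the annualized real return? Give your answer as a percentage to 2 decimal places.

0.26%

Cumulative inflation factor: 1.0425 × 1.0228 × 1.016 × 1.034 × 1.0725 × 1.0677 ≈ 1.28271.
Nominal growth factor: 1.30300. Real growth factor = 1.30300 / 1.28271 ≈ 1.01582.
Annualized: 1.01582^(1/6) − 1 ≈ 0.00262.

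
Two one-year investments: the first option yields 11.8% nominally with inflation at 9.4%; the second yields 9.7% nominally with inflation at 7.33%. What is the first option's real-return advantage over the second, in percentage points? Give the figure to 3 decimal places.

The first option real return: 1.118/1.094 − 1 = 2.1938%.
The second real return: 1.097/1.0733 − 1 = 2.2081%.
Difference: 2.1938 − 2.2081 = -0.0143 pp.

-0.014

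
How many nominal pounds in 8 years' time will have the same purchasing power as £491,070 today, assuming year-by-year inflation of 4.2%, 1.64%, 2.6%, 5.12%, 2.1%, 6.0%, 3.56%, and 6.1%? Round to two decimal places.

Cumulative price-level factor: 1.042 × 1.0164 × 1.026 × 1.0512 × 1.021 × 1.060 × 1.0356 × 1.061 ≈ 1.3583263367.
Multiplying £491,070 by the price-level factor gives the future nominal sum.

£667,033.31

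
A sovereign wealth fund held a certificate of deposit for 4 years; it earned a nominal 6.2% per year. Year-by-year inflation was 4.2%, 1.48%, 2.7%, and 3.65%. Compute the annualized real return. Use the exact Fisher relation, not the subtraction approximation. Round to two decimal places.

3.10%

Cumulative inflation factor: 1.042 × 1.0148 × 1.027 × 1.0365 ≈ 1.12561.
Nominal growth factor: 1.27203. Real growth factor = 1.27203 / 1.12561 ≈ 1.13008.
Annualized: 1.13008^(1/4) − 1 ≈ 0.03104.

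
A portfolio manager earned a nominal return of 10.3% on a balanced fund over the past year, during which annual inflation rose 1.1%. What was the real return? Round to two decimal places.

Real return via the Fisher equation: (1 + 10.3%)/(1 + 1.1%) − 1 = 1.103/1.011 − 1 ≈ 0.09100.

9.10%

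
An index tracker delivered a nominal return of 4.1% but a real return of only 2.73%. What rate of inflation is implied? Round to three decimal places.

1.334%

From (1+r_nom) = (1+r_real)(1+π), we get 1+π = (1 + 4.1%)/(1 + 2.73%) = 1.041/1.0273 ≈ 1.01334.
So π ≈ 1.3336%.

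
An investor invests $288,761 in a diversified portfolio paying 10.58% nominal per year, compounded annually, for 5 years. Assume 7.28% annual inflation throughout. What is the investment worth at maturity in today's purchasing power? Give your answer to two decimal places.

Nominal value at maturity: $288,761 × (1 + 10.58%)^5 ≈ $477,442.93.
Price-level factor over 5 years: (1 + 7.28%)^5 ≈ 1.4209991699.
Dividing the nominal maturity value by the price-level factor gives the value in today's money.

$335,991.00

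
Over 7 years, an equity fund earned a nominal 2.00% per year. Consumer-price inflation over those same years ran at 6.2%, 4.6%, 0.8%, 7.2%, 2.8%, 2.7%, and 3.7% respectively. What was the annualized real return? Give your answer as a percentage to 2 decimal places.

-1.90%

Cumulative inflation factor: 1.062 × 1.046 × 1.008 × 1.072 × 1.028 × 1.027 × 1.037 ≈ 1.31418.
Nominal growth factor: 1.14869. Real growth factor = 1.14869 / 1.31418 ≈ 0.87407.
Annualized: 0.87407^(1/7) − 1 ≈ -0.01904.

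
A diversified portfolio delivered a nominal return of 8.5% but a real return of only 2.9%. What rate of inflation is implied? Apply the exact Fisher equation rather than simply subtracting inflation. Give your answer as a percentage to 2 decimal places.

5.44%

From (1+r_nom) = (1+r_real)(1+π), we get 1+π = (1 + 8.5%)/(1 + 2.9%) = 1.085/1.029 ≈ 1.05442.
So π ≈ 5.4422%.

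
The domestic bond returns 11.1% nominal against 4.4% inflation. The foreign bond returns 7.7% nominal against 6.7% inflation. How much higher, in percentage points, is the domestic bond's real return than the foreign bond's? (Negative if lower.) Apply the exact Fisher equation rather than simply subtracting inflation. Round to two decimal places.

5.48

The domestic bond real return: 1.111/1.044 − 1 = 6.418%.
The foreign bond real return: 1.077/1.067 − 1 = 0.937%.
Difference: 6.418 − 0.937 = 5.481 pp.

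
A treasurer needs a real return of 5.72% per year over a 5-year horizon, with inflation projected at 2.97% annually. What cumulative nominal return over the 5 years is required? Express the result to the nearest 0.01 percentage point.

Required annual nominal rate: (1+5.72%)(1+2.97%) − 1 = 8.859884%.
Cumulative over 5 years: (1 + 0.08859884)^5 − 1 ≈ 0.52876.

52.88%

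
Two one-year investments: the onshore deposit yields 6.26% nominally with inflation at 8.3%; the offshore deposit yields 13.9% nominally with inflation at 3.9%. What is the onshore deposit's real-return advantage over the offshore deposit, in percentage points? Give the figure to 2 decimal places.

-11.51

The onshore deposit real return: 1.0626/1.083 − 1 = -1.884%.
The offshore deposit real return: 1.139/1.039 − 1 = 9.625%.
Difference: -1.884 − 9.625 = -11.509 pp.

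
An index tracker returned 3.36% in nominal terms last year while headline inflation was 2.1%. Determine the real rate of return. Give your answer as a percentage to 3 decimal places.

1.234%

Real return via the Fisher equation: (1 + 3.36%)/(1 + 2.1%) − 1 = 1.0336/1.021 − 1 ≈ 0.01234.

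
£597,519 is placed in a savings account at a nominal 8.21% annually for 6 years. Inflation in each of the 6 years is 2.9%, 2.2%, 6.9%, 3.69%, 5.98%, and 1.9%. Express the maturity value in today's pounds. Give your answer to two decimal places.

Nominal value at maturity: £597,519 × (1 + 8.21%)^6 ≈ £959,303.66.
Price-level factor over 6 years: 1.029 × 1.022 × 1.069 × 1.0369 × 1.0598 × 1.019 ≈ 1.2588643922.
The maturity value deflated by that factor is the answer in today's purchasing power.

£762,038.92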